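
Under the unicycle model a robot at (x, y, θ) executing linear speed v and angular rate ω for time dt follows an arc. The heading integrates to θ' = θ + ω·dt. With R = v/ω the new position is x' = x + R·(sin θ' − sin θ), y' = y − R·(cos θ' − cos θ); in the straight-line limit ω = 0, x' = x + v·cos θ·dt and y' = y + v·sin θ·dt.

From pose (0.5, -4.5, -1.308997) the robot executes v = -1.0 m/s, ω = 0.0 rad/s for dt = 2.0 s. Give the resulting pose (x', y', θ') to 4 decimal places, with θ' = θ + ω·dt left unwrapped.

(-0.0176, -2.5681, -1.3090)

θ' = -1.3090 + 0.0·2.0 = -1.3090
ω = 0 → straight: x' = 0.5 + -1.0·cos(-1.3090)·2.0 = -0.0176
y' = -4.5 + -1.0·sin(-1.3090)·2.0 = -2.5681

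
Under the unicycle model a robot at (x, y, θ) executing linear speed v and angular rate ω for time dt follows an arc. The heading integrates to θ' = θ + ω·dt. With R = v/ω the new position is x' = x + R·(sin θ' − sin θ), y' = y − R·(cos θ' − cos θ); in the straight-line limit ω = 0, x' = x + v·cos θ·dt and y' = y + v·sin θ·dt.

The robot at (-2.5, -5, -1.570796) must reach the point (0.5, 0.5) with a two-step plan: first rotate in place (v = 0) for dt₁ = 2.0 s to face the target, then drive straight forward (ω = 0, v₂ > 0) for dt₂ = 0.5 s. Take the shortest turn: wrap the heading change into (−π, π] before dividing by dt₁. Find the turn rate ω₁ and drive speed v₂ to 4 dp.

ω₁ = 1.3211, v₂ = 12.5300

heading to target = atan2(0.5−-5, 0.5−-2.5) = 1.0714
Δθ = wrap(1.0714 − -1.5708) = 2.6422; ω₁ = Δθ/dt₁ = 1.3211
distance = √((0.5−-2.5)² + (0.5−-5)²) = 6.2650; v₂ = distance/dt₂ = 12.5300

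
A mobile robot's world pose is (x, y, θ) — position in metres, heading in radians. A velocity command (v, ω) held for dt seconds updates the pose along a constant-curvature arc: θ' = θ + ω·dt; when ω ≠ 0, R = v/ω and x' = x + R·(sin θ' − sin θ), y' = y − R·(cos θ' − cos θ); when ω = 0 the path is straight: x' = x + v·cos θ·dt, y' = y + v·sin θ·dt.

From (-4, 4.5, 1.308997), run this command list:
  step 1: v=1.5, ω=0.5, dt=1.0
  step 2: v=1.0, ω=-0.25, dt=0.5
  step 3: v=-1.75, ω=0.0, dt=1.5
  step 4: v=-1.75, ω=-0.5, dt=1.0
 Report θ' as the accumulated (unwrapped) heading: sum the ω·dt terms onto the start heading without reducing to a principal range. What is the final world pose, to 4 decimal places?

(-4.0095, 2.1525, 1.1840)

step 1: θ'=1.8090 (R=3.0000) → pose (-3.9825, 5.9843, 1.8090)
step 2: θ'=1.6840 (R=-4.0000) → pose (-4.0698, 6.4763, 1.6840)
step 3: θ'=1.6840 (straight) → pose (-3.7733, 3.8681, 1.6840)
step 4: θ'=1.1840 (R=3.5000) → pose (-4.0095, 2.1525, 1.1840)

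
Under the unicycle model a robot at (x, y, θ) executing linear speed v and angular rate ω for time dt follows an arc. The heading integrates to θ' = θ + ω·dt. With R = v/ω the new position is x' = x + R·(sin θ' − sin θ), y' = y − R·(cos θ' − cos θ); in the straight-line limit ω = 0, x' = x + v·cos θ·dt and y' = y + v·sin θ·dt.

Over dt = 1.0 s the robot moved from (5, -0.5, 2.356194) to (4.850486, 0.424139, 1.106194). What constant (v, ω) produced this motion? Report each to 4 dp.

v = 1.0000, ω = -1.2500

Δθ = 1.106194 − 2.356194 = -1.250000
ω = Δθ/dt = -1.250000/1.0 = -1.2500
R = −Δy/(cos θ' − cos θ) = -0.8000
v = R·ω = -0.8000·-1.2500 = 1.0000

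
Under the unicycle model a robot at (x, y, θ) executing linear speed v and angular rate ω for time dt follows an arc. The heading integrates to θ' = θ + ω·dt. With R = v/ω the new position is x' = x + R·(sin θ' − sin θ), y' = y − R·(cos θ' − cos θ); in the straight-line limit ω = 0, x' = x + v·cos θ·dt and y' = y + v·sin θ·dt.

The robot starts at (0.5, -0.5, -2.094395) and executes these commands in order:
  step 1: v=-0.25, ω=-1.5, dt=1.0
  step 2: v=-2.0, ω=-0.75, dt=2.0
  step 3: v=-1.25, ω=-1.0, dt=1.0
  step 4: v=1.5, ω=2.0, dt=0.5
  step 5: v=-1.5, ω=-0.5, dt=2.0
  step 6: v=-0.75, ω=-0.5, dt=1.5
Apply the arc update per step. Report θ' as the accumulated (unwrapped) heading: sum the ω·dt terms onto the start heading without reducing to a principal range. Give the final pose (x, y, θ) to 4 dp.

step 1: θ'=-3.5944 (R=0.1667) → pose (0.7173, -0.4335, -3.5944)
step 2: θ'=-5.0944 (R=2.6667) → pose (2.0251, -3.8255, -5.0944)
step 3: θ'=-6.0944 (R=1.2500) → pose (1.0998, -4.5873, -6.0944)
step 4: θ'=-5.0944 (R=0.7500) → pose (1.6549, -4.1302, -5.0944)
step 5: θ'=-6.0944 (R=3.0000) → pose (-0.5658, -5.9586, -6.0944)
step 6: θ'=-6.8444 (R=1.5000) → pose (-1.6456, -5.7551, -6.8444)

(-1.6456, -5.7551, -6.8444)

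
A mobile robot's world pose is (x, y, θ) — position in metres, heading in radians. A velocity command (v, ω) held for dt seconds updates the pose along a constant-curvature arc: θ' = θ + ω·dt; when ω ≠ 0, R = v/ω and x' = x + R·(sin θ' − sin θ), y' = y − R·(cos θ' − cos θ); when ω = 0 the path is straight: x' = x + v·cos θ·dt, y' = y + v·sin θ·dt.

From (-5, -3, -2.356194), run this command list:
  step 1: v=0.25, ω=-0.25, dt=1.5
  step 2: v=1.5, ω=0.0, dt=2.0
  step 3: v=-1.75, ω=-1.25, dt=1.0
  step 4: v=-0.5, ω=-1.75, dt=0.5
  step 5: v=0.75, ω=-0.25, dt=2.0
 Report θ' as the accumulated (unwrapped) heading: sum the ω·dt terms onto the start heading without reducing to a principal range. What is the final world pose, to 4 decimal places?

(-5.8187, -3.6166, -5.3562)

step 1: θ'=-2.7312 (R=-1.0000) → pose (-5.3081, -3.2099, -2.7312)
step 2: θ'=-2.7312 (straight) → pose (-8.0590, -4.4068, -2.7312)
step 3: θ'=-3.9812 (R=1.4000) → pose (-6.4583, -4.7557, -3.9812)
step 4: θ'=-4.8562 (R=0.2857) → pose (-6.3882, -4.9874, -4.8562)
step 5: θ'=-5.3562 (R=-3.0000) → pose (-5.8187, -3.6166, -5.3562)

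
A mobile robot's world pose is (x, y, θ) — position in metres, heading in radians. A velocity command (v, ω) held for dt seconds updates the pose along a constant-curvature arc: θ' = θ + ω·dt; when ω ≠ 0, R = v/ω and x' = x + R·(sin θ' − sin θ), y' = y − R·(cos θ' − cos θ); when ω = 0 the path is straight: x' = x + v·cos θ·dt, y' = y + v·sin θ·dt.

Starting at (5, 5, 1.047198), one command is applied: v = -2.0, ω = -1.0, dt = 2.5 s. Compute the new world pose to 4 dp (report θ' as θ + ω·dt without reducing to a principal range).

(1.2819, 5.7646, -1.4528)

θ' = 1.0472 + -1.0·2.5 = -1.4528
R = v/ω = -2.0/-1.0 = 2.0000
x' = 5 + 2.0000·(sin -1.4528 − sin 1.0472) = 1.2819
y' = 5 − 2.0000·(cos -1.4528 − cos 1.0472) = 5.7646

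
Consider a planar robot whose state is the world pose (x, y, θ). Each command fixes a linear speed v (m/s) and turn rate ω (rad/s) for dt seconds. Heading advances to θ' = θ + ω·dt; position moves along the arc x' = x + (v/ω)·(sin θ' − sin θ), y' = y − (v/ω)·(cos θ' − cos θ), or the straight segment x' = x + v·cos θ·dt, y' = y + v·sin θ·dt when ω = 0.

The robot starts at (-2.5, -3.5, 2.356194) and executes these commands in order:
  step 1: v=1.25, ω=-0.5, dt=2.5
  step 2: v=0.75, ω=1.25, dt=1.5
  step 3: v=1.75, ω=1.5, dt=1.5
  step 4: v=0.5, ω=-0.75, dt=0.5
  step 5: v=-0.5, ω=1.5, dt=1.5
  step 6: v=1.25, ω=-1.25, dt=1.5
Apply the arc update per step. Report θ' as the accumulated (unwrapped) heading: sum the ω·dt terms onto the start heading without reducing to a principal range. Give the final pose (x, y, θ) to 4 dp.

(-3.4991, -1.7214, 5.2312)

step 1: θ'=1.1062 (R=-2.5000) → pose (-2.9672, -0.6121, 1.1062)
step 2: θ'=2.9812 (R=0.6000) → pose (-3.4078, 0.2491, 2.9812)
step 3: θ'=5.2312 (R=1.1667) → pose (-4.6073, -1.4811, 5.2312)
step 4: θ'=4.8562 (R=-0.6667) → pose (-4.5264, -1.7161, 4.8562)
step 5: θ'=7.1062 (R=-0.3333) → pose (-5.1007, -1.5372, 7.1062)
step 6: θ'=5.2312 (R=-1.0000) → pose (-3.4991, -1.7214, 5.2312)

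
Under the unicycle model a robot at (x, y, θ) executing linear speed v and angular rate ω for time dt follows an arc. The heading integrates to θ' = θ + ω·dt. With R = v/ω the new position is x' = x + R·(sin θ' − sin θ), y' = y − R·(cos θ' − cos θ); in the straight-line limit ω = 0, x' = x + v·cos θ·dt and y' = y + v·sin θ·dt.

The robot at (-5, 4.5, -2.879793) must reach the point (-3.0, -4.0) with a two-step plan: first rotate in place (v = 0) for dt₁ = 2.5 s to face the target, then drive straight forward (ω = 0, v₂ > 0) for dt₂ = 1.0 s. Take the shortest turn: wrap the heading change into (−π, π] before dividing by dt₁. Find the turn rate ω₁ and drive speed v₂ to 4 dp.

ω₁ = 0.6160, v₂ = 8.7321

heading to target = atan2(-4−4.5, -3−-5) = -1.3397
Δθ = wrap(-1.3397 − -2.8798) = 1.5401; ω₁ = Δθ/dt₁ = 0.6160
distance = √((-3−-5)² + (-4−4.5)²) = 8.7321; v₂ = distance/dt₂ = 8.7321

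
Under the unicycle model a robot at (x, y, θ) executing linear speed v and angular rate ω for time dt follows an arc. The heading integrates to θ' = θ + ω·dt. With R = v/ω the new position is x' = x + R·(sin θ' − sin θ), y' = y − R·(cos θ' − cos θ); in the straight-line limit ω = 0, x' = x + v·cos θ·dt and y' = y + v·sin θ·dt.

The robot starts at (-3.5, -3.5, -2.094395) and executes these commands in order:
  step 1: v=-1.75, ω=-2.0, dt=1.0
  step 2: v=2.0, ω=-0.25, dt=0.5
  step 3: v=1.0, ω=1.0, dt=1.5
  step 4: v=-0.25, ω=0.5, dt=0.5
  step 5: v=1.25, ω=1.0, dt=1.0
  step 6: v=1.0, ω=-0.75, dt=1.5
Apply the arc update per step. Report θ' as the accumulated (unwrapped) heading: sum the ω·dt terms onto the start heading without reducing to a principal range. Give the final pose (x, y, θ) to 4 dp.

step 1: θ'=-4.0944 (R=0.8750) → pose (-2.0291, -3.4305, -4.0944)
step 2: θ'=-4.2194 (R=-8.0000) → pose (-2.5561, -2.5814, -4.2194)
step 3: θ'=-2.7194 (R=1.0000) → pose (-3.8468, -2.1425, -2.7194)
step 4: θ'=-2.4694 (R=-0.5000) → pose (-3.7403, -2.0776, -2.4694)
step 5: θ'=-1.4694 (R=1.2500) → pose (-4.2055, -3.1822, -1.4694)
step 6: θ'=-2.5944 (R=-1.3333) → pose (-4.8383, -4.4559, -2.5944)

(-4.8383, -4.4559, -2.5944)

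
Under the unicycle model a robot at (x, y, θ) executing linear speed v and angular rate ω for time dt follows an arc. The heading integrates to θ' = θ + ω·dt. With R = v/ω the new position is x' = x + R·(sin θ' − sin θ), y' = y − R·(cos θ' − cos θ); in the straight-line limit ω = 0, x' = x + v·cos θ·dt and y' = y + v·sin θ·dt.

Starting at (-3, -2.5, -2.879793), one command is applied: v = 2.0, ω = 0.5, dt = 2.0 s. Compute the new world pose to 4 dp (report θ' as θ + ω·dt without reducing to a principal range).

θ' = -2.8798 + 0.5·2.0 = -1.8798
R = v/ω = 2.0/0.5 = 4.0000
x' = -3 + 4.0000·(sin -1.8798 − sin -2.8798) = -5.7753
y' = -2.5 − 4.0000·(cos -1.8798 − cos -2.8798) = -5.1473

(-5.7753, -5.1473, -1.8798)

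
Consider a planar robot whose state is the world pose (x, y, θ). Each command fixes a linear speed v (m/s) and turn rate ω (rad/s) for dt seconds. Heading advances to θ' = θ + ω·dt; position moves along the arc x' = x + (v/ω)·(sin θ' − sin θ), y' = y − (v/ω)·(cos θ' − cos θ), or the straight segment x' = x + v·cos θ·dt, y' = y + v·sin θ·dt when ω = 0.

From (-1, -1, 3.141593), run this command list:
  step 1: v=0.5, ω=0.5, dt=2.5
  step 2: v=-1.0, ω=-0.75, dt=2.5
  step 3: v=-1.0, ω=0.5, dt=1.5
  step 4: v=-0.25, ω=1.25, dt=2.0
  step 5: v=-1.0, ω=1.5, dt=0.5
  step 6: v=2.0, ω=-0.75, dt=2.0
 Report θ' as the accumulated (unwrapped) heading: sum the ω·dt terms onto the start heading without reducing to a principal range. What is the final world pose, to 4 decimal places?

step 1: θ'=4.3916 (R=1.0000) → pose (-1.9490, -1.6847, 4.3916)
step 2: θ'=2.5166 (R=1.3333) → pose (0.0965, -1.0238, 2.5166)
step 3: θ'=3.2666 (R=-2.0000) → pose (1.5160, -1.3863, 3.2666)
step 4: θ'=5.7666 (R=-0.2000) → pose (1.5899, -1.0140, 5.7666)
step 5: θ'=6.5166 (R=-0.6667) → pose (1.1064, -0.9450, 6.5166)
step 6: θ'=5.0166 (R=-2.6667) → pose (4.2674, -2.7406, 5.0166)

(4.2674, -2.7406, 5.0166)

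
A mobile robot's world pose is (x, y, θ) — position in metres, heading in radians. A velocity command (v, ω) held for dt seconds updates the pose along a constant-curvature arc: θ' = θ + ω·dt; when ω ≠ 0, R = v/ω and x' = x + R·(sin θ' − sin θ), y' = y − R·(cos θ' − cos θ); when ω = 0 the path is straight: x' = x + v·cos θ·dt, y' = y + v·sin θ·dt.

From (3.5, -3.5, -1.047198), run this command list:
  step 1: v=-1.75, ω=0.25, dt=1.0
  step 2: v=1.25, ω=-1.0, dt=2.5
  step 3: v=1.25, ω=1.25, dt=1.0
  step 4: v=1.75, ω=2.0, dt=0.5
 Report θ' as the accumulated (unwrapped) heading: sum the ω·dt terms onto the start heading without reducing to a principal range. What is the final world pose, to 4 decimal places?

step 1: θ'=-0.7972 (R=-7.0000) → pose (2.4456, -2.1090, -0.7972)
step 2: θ'=-3.2972 (R=-1.2500) → pose (1.3577, -4.2173, -3.2972)
step 3: θ'=-2.0472 (R=1.0000) → pose (0.3140, -4.7466, -2.0472)
step 4: θ'=-1.0472 (R=0.8750) → pose (0.3338, -5.5854, -1.0472)

(0.3338, -5.5854, -1.0472)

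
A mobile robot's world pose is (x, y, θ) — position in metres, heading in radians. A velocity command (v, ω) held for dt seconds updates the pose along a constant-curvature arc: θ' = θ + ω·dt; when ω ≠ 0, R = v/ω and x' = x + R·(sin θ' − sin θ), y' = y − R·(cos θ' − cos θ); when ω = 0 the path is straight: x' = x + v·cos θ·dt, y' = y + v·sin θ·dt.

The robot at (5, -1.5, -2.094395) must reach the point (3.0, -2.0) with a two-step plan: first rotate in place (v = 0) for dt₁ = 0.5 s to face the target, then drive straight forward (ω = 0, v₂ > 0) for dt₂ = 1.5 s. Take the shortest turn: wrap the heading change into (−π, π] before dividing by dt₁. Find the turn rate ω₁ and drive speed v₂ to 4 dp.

heading to target = atan2(-2−-1.5, 3−5) = -2.8966
Δθ = wrap(-2.8966 − -2.0944) = -0.8022; ω₁ = Δθ/dt₁ = -1.6044
distance = √((3−5)² + (-2−-1.5)²) = 2.0616; v₂ = distance/dt₂ = 1.3744

ω₁ = -1.6044, v₂ = 1.3744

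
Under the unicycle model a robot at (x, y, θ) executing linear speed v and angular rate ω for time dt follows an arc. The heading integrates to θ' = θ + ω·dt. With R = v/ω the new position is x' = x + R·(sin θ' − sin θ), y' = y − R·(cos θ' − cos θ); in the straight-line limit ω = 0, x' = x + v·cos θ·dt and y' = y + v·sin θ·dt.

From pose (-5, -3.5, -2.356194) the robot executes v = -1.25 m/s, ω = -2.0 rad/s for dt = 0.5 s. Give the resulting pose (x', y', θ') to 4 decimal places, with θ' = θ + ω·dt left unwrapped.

θ' = -2.3562 + -2.0·0.5 = -3.3562
R = v/ω = -1.25/-2.0 = 0.6250
x' = -5 + 0.6250·(sin -3.3562 − sin -2.3562) = -4.4250
y' = -3.5 − 0.6250·(cos -3.3562 − cos -2.3562) = -3.3313

(-4.4250, -3.3313, -3.3562)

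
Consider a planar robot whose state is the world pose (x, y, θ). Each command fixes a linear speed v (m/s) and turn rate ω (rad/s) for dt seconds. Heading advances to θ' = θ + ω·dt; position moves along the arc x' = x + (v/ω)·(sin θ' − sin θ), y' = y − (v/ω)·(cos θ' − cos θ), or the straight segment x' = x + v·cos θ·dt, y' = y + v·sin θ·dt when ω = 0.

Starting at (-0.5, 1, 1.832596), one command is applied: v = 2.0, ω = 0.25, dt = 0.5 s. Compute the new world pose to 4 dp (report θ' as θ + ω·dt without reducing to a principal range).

θ' = 1.8326 + 0.25·0.5 = 1.9576
R = v/ω = 2.0/0.25 = 8.0000
x' = -0.5 + 8.0000·(sin 1.9576 − sin 1.8326) = -0.8184
y' = 1 − 8.0000·(cos 1.9576 − cos 1.8326) = 1.9473

(-0.8184, 1.9473, 1.9576)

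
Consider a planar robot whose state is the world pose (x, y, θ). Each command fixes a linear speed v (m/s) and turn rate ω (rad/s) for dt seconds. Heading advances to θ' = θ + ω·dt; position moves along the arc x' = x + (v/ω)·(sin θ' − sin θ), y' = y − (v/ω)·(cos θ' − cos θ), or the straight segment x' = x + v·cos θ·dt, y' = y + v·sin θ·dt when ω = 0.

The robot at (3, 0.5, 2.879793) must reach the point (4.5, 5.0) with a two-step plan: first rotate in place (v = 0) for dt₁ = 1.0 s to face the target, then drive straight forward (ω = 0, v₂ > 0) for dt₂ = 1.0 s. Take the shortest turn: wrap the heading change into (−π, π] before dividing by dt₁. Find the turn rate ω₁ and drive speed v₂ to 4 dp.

ω₁ = -1.6307, v₂ = 4.7434

heading to target = atan2(5−0.5, 4.5−3) = 1.2490
Δθ = wrap(1.2490 − 2.8798) = -1.6307; ω₁ = Δθ/dt₁ = -1.6307
distance = √((4.5−3)² + (5−0.5)²) = 4.7434; v₂ = distance/dt₂ = 4.7434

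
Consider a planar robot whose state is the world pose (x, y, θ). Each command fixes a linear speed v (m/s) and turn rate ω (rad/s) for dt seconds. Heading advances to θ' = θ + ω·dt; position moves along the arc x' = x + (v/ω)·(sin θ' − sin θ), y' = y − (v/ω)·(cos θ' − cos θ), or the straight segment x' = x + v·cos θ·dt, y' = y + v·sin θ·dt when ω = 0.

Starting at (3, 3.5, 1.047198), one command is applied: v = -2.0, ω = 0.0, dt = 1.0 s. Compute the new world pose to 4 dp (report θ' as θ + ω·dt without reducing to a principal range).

θ' = 1.0472 + 0.0·1.0 = 1.0472
ω = 0 → straight: x' = 3 + -2.0·cos(1.0472)·1.0 = 2.0000
y' = 3.5 + -2.0·sin(1.0472)·1.0 = 1.7679

(2.0000, 1.7679, 1.0472)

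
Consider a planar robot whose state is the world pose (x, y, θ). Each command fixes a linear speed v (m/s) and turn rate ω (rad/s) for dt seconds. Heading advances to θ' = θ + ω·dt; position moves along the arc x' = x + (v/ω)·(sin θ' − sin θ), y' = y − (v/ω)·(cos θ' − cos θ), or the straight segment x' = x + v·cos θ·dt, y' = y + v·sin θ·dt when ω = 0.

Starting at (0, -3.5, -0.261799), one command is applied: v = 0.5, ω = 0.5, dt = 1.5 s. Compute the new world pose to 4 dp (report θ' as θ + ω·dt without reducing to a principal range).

(0.7279, -3.4173, 0.4882)

θ' = -0.2618 + 0.5·1.5 = 0.4882
R = v/ω = 0.5/0.5 = 1.0000
x' = 0 + 1.0000·(sin 0.4882 − sin -0.2618) = 0.7279
y' = -3.5 − 1.0000·(cos 0.4882 − cos -0.2618) = -3.4173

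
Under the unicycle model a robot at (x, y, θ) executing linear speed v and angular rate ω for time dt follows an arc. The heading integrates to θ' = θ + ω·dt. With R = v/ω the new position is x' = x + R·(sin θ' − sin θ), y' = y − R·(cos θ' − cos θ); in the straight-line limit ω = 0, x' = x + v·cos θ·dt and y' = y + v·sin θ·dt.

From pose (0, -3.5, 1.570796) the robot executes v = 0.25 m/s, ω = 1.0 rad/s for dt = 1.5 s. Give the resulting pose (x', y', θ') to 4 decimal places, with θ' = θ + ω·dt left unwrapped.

(-0.2323, -3.2506, 3.0708)

θ' = 1.5708 + 1.0·1.5 = 3.0708
R = v/ω = 0.25/1.0 = 0.2500
x' = 0 + 0.2500·(sin 3.0708 − sin 1.5708) = -0.2323
y' = -3.5 − 0.2500·(cos 3.0708 − cos 1.5708) = -3.2506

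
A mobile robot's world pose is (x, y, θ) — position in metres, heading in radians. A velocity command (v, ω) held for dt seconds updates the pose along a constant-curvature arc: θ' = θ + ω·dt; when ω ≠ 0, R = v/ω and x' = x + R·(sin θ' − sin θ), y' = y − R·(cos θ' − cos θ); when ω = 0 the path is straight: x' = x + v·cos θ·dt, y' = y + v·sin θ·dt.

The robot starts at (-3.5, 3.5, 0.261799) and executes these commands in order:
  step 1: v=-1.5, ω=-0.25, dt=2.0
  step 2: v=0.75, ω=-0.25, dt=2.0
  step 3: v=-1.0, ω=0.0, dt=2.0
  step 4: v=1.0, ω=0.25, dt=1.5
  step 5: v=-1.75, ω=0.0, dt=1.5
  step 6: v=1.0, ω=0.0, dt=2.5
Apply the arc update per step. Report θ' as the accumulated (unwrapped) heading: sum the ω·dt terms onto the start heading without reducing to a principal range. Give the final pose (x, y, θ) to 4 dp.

step 1: θ'=-0.2382 (R=6.0000) → pose (-6.4686, 3.4650, -0.2382)
step 2: θ'=-0.7382 (R=-3.0000) → pose (-5.1576, 2.7687, -0.7382)
step 3: θ'=-0.7382 (straight) → pose (-6.6370, 4.1146, -0.7382)
step 4: θ'=-0.3632 (R=4.0000) → pose (-5.3662, 3.3343, -0.3632)
step 5: θ'=-0.3632 (straight) → pose (-7.8200, 4.2669, -0.3632)
step 6: θ'=-0.3632 (straight) → pose (-5.4831, 3.3787, -0.3632)

(-5.4831, 3.3787, -0.3632)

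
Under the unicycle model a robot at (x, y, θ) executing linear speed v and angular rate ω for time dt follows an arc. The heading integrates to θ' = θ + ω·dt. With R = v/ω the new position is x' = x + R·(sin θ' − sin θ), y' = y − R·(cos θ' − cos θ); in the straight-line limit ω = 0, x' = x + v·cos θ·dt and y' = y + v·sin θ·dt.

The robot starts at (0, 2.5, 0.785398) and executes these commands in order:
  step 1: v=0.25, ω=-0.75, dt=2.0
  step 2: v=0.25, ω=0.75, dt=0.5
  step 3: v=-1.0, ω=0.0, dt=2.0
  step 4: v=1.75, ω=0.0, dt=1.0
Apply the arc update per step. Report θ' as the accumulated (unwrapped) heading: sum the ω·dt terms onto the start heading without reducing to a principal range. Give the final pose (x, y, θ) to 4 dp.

(0.3258, 2.5368, -0.3396)

step 1: θ'=-0.7146 (R=-0.3333) → pose (0.4541, 2.5161, -0.7146)
step 2: θ'=-0.3396 (R=0.3333) → pose (0.5615, 2.4536, -0.3396)
step 3: θ'=-0.3396 (straight) → pose (-1.3242, 3.1198, -0.3396)
step 4: θ'=-0.3396 (straight) → pose (0.3258, 2.5368, -0.3396)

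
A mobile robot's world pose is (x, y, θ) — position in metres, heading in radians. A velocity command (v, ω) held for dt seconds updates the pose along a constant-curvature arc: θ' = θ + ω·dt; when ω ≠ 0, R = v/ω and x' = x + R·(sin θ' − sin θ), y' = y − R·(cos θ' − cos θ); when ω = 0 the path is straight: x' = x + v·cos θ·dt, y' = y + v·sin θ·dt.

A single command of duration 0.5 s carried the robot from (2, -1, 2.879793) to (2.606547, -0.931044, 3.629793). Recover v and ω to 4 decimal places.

Δθ = 3.629793 − 2.879793 = 0.750000
ω = Δθ/dt = 0.750000/0.5 = 1.5000
R = Δx/(sin θ' − sin θ) = -0.8333
v = R·ω = -0.8333·1.5000 = -1.2500

v = -1.2500, ω = 1.5000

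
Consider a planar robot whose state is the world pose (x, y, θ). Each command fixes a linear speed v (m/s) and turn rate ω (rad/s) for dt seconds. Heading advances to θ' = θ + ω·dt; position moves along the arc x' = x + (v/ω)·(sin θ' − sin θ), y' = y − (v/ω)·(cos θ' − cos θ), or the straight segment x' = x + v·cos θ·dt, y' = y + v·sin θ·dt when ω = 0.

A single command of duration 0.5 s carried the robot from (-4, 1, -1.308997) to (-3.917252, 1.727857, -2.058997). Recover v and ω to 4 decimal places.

Δθ = -2.058997 − -1.308997 = -0.750000
ω = Δθ/dt = -0.750000/0.5 = -1.5000
R = −Δy/(cos θ' − cos θ) = 1.0000
v = R·ω = 1.0000·-1.5000 = -1.5000

v = -1.5000, ω = -1.5000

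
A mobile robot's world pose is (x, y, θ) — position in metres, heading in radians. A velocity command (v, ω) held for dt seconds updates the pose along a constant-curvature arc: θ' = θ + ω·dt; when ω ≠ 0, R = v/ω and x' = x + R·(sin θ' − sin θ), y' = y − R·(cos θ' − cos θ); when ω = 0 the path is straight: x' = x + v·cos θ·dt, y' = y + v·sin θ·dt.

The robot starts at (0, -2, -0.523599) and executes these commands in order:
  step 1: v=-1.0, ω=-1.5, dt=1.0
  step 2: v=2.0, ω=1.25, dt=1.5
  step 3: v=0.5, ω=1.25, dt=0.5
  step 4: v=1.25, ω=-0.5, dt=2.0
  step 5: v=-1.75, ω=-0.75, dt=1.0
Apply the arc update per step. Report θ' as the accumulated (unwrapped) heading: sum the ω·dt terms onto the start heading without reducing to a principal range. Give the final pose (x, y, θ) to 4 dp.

(2.5105, -2.0923, -1.2736)

step 1: θ'=-2.0236 (R=0.6667) → pose (-0.2661, -1.1310, -2.0236)
step 2: θ'=-0.1486 (R=1.6000) → pose (0.9357, -3.4133, -0.1486)
step 3: θ'=0.4764 (R=0.4000) → pose (1.1784, -3.3732, 0.4764)
step 4: θ'=-0.5236 (R=-2.5000) → pose (3.5748, -3.4298, -0.5236)
step 5: θ'=-1.2736 (R=2.3333) → pose (2.5105, -2.0923, -1.2736)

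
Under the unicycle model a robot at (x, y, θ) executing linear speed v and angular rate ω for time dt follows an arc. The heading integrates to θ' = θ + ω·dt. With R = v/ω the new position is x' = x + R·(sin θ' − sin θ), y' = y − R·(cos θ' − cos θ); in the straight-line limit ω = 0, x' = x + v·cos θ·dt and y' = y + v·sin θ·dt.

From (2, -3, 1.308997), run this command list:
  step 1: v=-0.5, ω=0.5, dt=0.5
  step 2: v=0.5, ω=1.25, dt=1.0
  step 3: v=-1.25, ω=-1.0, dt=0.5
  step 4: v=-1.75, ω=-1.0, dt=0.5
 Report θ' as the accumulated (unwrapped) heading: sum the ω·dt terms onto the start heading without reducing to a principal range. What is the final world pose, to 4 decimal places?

(2.6192, -3.9693, 1.8090)

step 1: θ'=1.5590 (R=-1.0000) → pose (1.9660, -3.2470, 1.5590)
step 2: θ'=2.8090 (R=0.4000) → pose (1.6966, -2.8642, 2.8090)
step 3: θ'=2.3090 (R=1.2500) → pose (2.2131, -3.2045, 2.3090)
step 4: θ'=1.8090 (R=1.7500) → pose (2.6192, -3.9693, 1.8090)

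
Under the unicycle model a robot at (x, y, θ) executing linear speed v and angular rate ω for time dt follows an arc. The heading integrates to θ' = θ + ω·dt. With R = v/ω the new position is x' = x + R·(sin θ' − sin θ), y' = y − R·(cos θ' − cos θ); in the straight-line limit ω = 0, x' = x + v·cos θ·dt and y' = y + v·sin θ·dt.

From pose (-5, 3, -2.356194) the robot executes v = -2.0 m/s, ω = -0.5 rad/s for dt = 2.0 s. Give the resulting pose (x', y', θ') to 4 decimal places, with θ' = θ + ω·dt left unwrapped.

θ' = -2.3562 + -0.5·2.0 = -3.3562
R = v/ω = -2.0/-0.5 = 4.0000
x' = -5 + 4.0000·(sin -3.3562 − sin -2.3562) = -1.3197
y' = 3 − 4.0000·(cos -3.3562 − cos -2.3562) = 4.0798

(-1.3197, 4.0798, -3.3562)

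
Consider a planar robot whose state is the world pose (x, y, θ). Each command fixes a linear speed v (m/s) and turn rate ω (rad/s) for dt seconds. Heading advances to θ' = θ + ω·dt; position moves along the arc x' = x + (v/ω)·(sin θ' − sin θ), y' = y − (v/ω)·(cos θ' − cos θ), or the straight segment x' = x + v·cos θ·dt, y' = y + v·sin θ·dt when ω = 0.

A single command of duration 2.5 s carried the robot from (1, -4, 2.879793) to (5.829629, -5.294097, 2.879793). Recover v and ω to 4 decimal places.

v = -2.0000, ω = 0.0000

Δθ = 2.879793 − 2.879793 = 0.000000
ω = Δθ/dt = 0.000000/2.5 = 0.0000
ω = 0 → v = (Δx·cos θ + Δy·sin θ)/dt = -2.0000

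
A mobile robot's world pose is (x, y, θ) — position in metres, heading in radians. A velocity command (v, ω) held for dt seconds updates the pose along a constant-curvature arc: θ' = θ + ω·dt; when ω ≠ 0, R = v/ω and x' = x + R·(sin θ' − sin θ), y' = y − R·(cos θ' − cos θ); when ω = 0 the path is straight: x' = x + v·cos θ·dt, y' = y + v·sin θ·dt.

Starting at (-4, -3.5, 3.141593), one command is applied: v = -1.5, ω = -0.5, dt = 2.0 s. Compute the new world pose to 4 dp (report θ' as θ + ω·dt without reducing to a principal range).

θ' = 3.1416 + -0.5·2.0 = 2.1416
R = v/ω = -1.5/-0.5 = 3.0000
x' = -4 + 3.0000·(sin 2.1416 − sin 3.1416) = -1.4756
y' = -3.5 − 3.0000·(cos 2.1416 − cos 3.1416) = -4.8791

(-1.4756, -4.8791, 2.1416)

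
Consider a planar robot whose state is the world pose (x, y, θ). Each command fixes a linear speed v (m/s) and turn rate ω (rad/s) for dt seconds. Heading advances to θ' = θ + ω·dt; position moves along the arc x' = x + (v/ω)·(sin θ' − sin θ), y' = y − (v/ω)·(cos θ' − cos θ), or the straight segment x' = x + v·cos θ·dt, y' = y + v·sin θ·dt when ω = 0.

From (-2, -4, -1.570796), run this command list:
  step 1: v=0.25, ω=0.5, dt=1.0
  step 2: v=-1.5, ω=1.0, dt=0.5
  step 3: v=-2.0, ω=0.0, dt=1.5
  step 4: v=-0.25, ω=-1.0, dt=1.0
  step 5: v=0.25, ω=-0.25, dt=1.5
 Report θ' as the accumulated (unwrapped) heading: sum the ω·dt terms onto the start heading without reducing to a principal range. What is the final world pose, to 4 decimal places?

(-5.1535, -2.2316, -1.9458)

step 1: θ'=-1.0708 (R=0.5000) → pose (-1.9388, -4.2397, -1.0708)
step 2: θ'=-0.5708 (R=-1.5000) → pose (-2.4447, -3.6966, -0.5708)
step 3: θ'=-0.5708 (straight) → pose (-4.9691, -2.0757, -0.5708)
step 4: θ'=-1.5708 (R=0.2500) → pose (-5.0840, -1.8654, -1.5708)
step 5: θ'=-1.9458 (R=-1.0000) → pose (-5.1535, -2.2316, -1.9458)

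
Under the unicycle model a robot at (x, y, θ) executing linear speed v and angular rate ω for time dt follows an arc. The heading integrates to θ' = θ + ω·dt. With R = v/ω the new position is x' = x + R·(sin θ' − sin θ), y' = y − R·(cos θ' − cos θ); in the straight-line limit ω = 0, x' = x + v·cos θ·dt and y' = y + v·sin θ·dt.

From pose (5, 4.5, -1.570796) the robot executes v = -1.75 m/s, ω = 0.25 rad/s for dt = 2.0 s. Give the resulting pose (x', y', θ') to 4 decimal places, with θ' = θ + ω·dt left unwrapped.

(4.1431, 7.8560, -1.0708)

θ' = -1.5708 + 0.25·2.0 = -1.0708
R = v/ω = -1.75/0.25 = -7.0000
x' = 5 + -7.0000·(sin -1.0708 − sin -1.5708) = 4.1431
y' = 4.5 − -7.0000·(cos -1.0708 − cos -1.5708) = 7.8560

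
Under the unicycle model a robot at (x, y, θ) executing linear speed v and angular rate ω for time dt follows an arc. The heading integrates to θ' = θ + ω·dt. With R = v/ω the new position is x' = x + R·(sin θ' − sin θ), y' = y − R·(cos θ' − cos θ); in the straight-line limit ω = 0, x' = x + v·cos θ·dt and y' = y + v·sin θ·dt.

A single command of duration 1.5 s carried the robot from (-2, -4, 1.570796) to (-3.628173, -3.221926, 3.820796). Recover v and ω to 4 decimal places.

v = 1.5000, ω = 1.5000

Δθ = 3.820796 − 1.570796 = 2.250000
ω = Δθ/dt = 2.250000/1.5 = 1.5000
R = Δx/(sin θ' − sin θ) = 1.0000
v = R·ω = 1.0000·1.5000 = 1.5000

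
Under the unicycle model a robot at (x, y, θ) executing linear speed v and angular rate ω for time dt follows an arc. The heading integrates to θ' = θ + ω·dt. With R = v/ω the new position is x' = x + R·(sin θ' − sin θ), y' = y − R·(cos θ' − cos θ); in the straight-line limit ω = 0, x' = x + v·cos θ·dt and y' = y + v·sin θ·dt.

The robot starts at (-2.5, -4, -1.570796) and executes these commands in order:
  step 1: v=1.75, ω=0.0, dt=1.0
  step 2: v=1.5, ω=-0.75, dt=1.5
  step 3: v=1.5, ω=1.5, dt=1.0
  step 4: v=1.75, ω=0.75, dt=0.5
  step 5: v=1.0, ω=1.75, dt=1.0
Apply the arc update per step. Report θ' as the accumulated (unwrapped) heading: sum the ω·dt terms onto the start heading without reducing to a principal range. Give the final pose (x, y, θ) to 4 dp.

step 1: θ'=-1.5708 (straight) → pose (-2.5000, -5.7500, -1.5708)
step 2: θ'=-2.6958 (R=-2.0000) → pose (-3.6376, -7.5545, -2.6958)
step 3: θ'=-1.1958 (R=1.0000) → pose (-4.1370, -8.8231, -1.1958)
step 4: θ'=-0.8208 (R=2.3333) → pose (-3.6731, -9.5589, -0.8208)
step 5: θ'=0.9292 (R=0.5714) → pose (-2.7972, -9.5114, 0.9292)

(-2.7972, -9.5114, 0.9292)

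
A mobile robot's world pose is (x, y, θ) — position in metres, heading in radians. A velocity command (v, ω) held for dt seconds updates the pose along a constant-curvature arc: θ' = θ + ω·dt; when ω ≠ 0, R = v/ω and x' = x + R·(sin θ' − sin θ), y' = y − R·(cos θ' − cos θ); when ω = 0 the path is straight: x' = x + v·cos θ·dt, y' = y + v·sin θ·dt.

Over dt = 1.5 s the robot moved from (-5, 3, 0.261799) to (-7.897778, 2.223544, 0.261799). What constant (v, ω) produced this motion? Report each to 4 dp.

v = -2.0000, ω = 0.0000

Δθ = 0.261799 − 0.261799 = 0.000000
ω = Δθ/dt = 0.000000/1.5 = 0.0000
ω = 0 → v = (Δx·cos θ + Δy·sin θ)/dt = -2.0000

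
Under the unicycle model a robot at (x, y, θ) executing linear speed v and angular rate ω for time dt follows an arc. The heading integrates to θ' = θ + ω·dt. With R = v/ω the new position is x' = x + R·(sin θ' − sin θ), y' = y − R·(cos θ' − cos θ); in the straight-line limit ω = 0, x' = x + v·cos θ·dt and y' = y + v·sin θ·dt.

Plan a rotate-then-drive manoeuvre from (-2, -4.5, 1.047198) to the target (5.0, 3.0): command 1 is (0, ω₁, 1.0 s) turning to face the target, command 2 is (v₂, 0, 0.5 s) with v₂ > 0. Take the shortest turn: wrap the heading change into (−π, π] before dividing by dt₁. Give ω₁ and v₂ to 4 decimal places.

ω₁ = -0.2273, v₂ = 20.5183

heading to target = atan2(3−-4.5, 5−-2) = 0.8199
Δθ = wrap(0.8199 − 1.0472) = -0.2273; ω₁ = Δθ/dt₁ = -0.2273
distance = √((5−-2)² + (3−-4.5)²) = 10.2591; v₂ = distance/dt₂ = 20.5183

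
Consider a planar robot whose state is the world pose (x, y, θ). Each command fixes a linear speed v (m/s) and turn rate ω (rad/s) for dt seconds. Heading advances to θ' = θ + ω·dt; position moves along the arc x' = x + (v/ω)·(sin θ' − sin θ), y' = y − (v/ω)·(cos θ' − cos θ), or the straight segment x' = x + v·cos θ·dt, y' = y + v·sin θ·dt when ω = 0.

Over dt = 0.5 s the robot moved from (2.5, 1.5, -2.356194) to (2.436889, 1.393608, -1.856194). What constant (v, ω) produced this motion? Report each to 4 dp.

Δθ = -1.856194 − -2.356194 = 0.500000
ω = Δθ/dt = 0.500000/0.5 = 1.0000
R = −Δy/(cos θ' − cos θ) = 0.2500
v = R·ω = 0.2500·1.0000 = 0.2500

v = 0.2500, ω = 1.0000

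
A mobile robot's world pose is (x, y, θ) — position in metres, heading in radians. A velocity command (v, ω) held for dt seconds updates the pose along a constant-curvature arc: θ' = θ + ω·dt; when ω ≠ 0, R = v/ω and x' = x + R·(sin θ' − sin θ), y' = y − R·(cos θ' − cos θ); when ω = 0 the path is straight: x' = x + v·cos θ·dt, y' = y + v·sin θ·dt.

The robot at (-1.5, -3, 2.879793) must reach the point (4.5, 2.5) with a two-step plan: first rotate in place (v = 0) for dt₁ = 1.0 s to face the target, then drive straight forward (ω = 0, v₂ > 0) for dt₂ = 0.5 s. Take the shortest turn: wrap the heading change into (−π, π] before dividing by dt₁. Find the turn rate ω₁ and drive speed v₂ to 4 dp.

heading to target = atan2(2.5−-3, 4.5−-1.5) = 0.7419
Δθ = wrap(0.7419 − 2.8798) = -2.1378; ω₁ = Δθ/dt₁ = -2.1378
distance = √((4.5−-1.5)² + (2.5−-3)²) = 8.1394; v₂ = distance/dt₂ = 16.2788

ω₁ = -2.1378, v₂ = 16.2788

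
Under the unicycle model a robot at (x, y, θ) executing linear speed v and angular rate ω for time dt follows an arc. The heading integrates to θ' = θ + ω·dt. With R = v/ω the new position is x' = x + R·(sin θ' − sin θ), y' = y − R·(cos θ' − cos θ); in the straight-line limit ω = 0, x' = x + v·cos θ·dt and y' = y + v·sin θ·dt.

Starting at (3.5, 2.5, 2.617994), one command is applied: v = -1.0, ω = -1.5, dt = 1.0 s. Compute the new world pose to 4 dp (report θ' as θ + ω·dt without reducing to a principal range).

θ' = 2.6180 + -1.5·1.0 = 1.1180
R = v/ω = -1.0/-1.5 = 0.6667
x' = 3.5 + 0.6667·(sin 1.1180 − sin 2.6180) = 3.7661
y' = 2.5 − 0.6667·(cos 1.1180 − cos 2.6180) = 1.6310

(3.7661, 1.6310, 1.1180)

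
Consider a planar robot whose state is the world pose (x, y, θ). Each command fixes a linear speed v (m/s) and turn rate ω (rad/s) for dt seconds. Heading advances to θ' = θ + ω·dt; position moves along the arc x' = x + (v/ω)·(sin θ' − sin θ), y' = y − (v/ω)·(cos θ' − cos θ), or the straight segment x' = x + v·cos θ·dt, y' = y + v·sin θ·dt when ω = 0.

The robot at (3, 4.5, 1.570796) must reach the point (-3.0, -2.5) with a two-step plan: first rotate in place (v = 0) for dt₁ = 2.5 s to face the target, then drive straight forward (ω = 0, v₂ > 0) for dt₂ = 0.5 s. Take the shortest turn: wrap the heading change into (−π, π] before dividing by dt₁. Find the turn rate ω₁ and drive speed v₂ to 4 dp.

ω₁ = 0.9732, v₂ = 18.4391

heading to target = atan2(-2.5−4.5, -3−3) = -2.2794
Δθ = wrap(-2.2794 − 1.5708) = 2.4330; ω₁ = Δθ/dt₁ = 0.9732
distance = √((-3−3)² + (-2.5−4.5)²) = 9.2195; v₂ = distance/dt₂ = 18.4391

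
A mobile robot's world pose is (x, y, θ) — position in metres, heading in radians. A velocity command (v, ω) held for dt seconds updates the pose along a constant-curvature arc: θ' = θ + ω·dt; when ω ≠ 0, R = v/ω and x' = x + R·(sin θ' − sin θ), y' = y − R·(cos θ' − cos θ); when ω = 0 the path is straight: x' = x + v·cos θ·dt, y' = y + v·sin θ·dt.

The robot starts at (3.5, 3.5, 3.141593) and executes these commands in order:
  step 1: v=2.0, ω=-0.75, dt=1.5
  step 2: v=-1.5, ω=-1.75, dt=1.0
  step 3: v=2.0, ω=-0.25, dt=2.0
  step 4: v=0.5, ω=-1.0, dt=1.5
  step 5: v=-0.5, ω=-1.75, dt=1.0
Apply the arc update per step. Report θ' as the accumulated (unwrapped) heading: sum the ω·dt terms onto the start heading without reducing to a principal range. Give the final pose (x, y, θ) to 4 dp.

step 1: θ'=2.0166 (R=-2.6667) → pose (1.0940, 5.0169, 2.0166)
step 2: θ'=0.2666 (R=0.8571) → pose (0.5464, 3.8204, 0.2666)
step 3: θ'=-0.2334 (R=-8.0000) → pose (4.5043, 3.8861, -0.2334)
step 4: θ'=-1.7334 (R=-0.5000) → pose (4.8821, 3.3187, -1.7334)
step 5: θ'=-3.4834 (R=0.2857) → pose (5.2598, 3.5416, -3.4834)

(5.2598, 3.5416, -3.4834)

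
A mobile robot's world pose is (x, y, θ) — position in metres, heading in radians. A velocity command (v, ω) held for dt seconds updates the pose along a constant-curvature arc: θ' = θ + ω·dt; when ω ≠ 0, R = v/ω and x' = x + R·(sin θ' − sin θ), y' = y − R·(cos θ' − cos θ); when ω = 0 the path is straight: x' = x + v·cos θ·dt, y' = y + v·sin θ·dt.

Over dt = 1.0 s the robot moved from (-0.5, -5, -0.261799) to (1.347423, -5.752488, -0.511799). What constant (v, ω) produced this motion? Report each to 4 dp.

Δθ = -0.511799 − -0.261799 = -0.250000
ω = Δθ/dt = -0.250000/1.0 = -0.2500
R = Δx/(sin θ' − sin θ) = -8.0000
v = R·ω = -8.0000·-0.2500 = 2.0000

v = 2.0000, ω = -0.2500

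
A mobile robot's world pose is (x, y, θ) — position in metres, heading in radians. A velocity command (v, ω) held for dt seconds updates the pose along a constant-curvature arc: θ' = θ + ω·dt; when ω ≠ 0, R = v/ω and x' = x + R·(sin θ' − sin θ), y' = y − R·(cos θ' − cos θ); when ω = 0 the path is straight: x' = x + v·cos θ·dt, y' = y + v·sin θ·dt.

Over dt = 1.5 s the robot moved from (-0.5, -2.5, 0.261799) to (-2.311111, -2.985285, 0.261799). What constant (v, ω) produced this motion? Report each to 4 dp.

Δθ = 0.261799 − 0.261799 = 0.000000
ω = Δθ/dt = 0.000000/1.5 = 0.0000
ω = 0 → v = (Δx·cos θ + Δy·sin θ)/dt = -1.2500

v = -1.2500, ω = 0.0000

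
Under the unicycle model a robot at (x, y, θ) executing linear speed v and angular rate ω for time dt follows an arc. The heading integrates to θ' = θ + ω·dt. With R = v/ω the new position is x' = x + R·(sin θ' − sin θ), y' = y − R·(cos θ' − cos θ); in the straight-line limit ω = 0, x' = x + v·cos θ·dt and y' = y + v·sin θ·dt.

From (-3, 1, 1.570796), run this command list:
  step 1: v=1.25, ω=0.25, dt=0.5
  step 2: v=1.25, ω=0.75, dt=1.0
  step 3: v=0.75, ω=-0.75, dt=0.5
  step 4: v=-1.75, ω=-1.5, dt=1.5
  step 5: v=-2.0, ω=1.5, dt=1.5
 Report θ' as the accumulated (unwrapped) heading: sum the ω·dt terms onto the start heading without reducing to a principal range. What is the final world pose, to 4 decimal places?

(-6.5005, -0.6756, 2.0708)

step 1: θ'=1.6958 (R=5.0000) → pose (-3.0390, 1.6234, 1.6958)
step 2: θ'=2.4458 (R=1.6667) → pose (-3.6243, 2.6948, 2.4458)
step 3: θ'=2.0708 (R=-1.0000) → pose (-3.8609, 2.9829, 2.0708)
step 4: θ'=-0.1792 (R=1.1667) → pose (-5.0927, 1.2756, -0.1792)
step 5: θ'=2.0708 (R=-1.3333) → pose (-6.5005, -0.6756, 2.0708)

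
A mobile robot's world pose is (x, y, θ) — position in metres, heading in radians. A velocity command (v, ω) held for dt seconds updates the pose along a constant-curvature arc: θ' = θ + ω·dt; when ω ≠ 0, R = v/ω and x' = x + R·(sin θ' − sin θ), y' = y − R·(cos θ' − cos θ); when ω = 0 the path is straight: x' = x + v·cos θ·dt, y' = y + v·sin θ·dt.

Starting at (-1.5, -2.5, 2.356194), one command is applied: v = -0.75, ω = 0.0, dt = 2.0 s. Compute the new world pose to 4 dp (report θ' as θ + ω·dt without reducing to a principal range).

θ' = 2.3562 + 0.0·2.0 = 2.3562
ω = 0 → straight: x' = -1.5 + -0.75·cos(2.3562)·2.0 = -0.4393
y' = -2.5 + -0.75·sin(2.3562)·2.0 = -3.5607

(-0.4393, -3.5607, 2.3562)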